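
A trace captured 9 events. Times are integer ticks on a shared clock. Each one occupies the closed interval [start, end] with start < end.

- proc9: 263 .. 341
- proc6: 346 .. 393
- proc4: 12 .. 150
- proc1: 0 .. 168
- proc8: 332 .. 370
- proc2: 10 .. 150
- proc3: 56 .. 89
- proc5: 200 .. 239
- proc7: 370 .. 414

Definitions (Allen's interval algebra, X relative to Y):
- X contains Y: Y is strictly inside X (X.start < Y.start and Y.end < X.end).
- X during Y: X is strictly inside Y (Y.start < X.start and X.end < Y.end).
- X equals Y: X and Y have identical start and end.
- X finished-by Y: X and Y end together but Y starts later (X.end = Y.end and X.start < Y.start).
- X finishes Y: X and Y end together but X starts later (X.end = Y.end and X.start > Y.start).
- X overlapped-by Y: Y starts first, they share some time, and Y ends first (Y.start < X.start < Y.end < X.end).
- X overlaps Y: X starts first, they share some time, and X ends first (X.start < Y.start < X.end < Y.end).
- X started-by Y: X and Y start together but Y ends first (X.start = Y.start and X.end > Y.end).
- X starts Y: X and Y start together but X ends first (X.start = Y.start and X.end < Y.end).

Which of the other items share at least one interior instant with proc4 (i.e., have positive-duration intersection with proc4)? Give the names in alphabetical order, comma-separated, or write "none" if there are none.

Target proc4 = [12, 150].
proc1 [0, 168] → contains → yes.
proc2 [10, 150] → finished-by → yes.
proc3 [56, 89] → during → yes.
proc5 [200, 239] → after → no.
proc6 [346, 393] → after → no.
proc7 [370, 414] → after → no.
proc8 [332, 370] → after → no.
proc9 [263, 341] → after → no.
Result: proc1, proc2, proc3.

proc1, proc2, proc3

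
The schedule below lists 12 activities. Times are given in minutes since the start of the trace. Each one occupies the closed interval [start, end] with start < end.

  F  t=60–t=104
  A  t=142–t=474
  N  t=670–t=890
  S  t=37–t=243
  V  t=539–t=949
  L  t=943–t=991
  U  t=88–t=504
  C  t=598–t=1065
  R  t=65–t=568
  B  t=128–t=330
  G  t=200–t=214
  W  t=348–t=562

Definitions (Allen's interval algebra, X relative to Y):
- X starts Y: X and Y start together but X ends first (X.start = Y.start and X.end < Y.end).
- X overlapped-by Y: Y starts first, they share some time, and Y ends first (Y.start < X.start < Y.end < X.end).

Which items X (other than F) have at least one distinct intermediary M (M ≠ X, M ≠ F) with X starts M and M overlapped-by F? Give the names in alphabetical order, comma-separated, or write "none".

none

Target F = [t=60, t=104].
Intermediaries M with M overlapped-by F: R, U.
Via R — items with X starts R: none.
Via U — items with X starts U: none.
Union: none.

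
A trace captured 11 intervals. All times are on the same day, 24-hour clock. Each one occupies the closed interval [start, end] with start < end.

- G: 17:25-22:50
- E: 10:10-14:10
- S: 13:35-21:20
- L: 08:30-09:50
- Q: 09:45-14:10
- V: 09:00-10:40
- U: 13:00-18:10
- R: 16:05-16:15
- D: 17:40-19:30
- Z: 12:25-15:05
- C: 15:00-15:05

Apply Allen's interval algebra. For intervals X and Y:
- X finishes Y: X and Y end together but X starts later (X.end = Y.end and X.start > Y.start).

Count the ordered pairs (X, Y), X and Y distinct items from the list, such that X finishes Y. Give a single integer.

Checking all 110 ordered pairs for relation 'finishes'; matching pairs in alphabetical order:
(C, Z): C finishes Z ✓
(E, Q): E finishes Q ✓
Count: 2.

2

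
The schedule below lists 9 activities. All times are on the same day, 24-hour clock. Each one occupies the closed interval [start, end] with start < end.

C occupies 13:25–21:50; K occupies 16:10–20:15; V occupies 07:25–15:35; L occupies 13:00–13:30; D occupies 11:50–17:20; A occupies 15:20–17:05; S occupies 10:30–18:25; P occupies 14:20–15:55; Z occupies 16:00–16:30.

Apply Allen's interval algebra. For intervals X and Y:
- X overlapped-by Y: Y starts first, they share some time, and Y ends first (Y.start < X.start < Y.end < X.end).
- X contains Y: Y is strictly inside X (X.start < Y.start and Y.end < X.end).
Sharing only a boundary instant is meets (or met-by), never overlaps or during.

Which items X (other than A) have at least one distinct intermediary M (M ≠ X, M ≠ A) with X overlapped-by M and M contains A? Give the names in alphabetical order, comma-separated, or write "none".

Target A = [15:20, 17:05].
Intermediaries M with M contains A: C, D, S.
Via C — items with X overlapped-by C: none.
Via D — items with X overlapped-by D: C, K.
Via S — items with X overlapped-by S: C, K.
Union: C, K.

C, K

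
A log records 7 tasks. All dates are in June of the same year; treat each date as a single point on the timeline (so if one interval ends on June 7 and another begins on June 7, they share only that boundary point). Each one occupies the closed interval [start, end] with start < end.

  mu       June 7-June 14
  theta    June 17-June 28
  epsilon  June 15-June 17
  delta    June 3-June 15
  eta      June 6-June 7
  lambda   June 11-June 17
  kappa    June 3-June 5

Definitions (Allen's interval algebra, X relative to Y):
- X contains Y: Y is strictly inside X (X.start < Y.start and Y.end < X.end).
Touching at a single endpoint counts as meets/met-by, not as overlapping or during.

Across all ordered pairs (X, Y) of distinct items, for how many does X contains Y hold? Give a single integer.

Checking all 42 ordered pairs for relation 'contains'; matching pairs in alphabetical order:
(delta, eta): delta contains eta ✓
(delta, mu): delta contains mu ✓
Count: 2.

2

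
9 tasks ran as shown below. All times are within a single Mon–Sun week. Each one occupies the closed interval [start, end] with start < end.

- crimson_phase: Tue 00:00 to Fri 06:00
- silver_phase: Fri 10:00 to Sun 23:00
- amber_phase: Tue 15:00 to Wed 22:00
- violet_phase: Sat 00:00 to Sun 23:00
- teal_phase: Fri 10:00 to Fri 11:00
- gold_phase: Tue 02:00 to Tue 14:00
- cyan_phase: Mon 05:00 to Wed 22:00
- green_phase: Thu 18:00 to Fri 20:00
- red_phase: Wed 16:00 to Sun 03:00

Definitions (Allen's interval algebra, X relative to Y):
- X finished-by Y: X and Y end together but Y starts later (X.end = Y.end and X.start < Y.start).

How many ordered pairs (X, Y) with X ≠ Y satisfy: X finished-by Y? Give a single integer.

2

Checking all 72 ordered pairs for relation 'finished-by'; matching pairs in alphabetical order:
(cyan_phase, amber_phase): cyan_phase finished-by amber_phase ✓
(silver_phase, violet_phase): silver_phase finished-by violet_phase ✓
Count: 2.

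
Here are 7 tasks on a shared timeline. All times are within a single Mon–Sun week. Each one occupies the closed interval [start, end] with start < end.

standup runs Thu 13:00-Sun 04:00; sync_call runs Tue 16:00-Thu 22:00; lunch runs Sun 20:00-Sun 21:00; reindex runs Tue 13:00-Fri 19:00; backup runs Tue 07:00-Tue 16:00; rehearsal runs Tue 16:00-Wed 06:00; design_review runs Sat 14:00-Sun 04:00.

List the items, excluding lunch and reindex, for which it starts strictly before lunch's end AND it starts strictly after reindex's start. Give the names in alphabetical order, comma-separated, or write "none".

Conditions: its start is strictly before lunch's end (X.start < Sun 21:00) AND its start is strictly after reindex's start (X.start > Tue 13:00).
backup: start Tue 07:00 < Sun 21:00? ✓; start Tue 07:00 > Tue 13:00? ✗ → no.
design_review: start Sat 14:00 < Sun 21:00? ✓; start Sat 14:00 > Tue 13:00? ✓ → yes.
rehearsal: start Tue 16:00 < Sun 21:00? ✓; start Tue 16:00 > Tue 13:00? ✓ → yes.
standup: start Thu 13:00 < Sun 21:00? ✓; start Thu 13:00 > Tue 13:00? ✓ → yes.
sync_call: start Tue 16:00 < Sun 21:00? ✓; start Tue 16:00 > Tue 13:00? ✓ → yes.
Result: design_review, rehearsal, standup, sync_call.

design_review, rehearsal, standup, sync_call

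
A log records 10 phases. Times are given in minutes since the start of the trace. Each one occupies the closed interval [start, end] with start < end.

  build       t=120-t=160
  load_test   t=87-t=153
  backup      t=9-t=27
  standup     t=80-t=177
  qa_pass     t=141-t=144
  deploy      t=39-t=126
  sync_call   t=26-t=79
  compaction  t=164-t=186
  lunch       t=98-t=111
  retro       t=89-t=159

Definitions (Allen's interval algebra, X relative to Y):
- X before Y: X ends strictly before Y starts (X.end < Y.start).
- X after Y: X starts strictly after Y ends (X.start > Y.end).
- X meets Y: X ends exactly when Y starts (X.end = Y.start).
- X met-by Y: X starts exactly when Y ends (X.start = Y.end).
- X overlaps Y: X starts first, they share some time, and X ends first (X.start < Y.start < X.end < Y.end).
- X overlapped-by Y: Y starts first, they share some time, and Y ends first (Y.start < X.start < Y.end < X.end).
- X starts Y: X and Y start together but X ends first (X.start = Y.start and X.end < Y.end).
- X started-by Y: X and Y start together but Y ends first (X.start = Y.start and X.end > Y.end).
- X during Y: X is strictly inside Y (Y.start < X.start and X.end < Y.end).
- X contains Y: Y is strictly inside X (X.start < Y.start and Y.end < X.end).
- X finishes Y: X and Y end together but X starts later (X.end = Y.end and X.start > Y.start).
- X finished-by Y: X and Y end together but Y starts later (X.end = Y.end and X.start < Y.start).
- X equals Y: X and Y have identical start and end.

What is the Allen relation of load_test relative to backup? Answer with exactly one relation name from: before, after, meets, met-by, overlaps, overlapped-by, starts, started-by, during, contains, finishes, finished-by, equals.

after

load_test = [t=87, t=153]; backup = [t=9, t=27].
Compare endpoints: load_test.start > backup.start, load_test.start > backup.end, load_test.end > backup.start, load_test.end > backup.end.
That pattern is 'after'.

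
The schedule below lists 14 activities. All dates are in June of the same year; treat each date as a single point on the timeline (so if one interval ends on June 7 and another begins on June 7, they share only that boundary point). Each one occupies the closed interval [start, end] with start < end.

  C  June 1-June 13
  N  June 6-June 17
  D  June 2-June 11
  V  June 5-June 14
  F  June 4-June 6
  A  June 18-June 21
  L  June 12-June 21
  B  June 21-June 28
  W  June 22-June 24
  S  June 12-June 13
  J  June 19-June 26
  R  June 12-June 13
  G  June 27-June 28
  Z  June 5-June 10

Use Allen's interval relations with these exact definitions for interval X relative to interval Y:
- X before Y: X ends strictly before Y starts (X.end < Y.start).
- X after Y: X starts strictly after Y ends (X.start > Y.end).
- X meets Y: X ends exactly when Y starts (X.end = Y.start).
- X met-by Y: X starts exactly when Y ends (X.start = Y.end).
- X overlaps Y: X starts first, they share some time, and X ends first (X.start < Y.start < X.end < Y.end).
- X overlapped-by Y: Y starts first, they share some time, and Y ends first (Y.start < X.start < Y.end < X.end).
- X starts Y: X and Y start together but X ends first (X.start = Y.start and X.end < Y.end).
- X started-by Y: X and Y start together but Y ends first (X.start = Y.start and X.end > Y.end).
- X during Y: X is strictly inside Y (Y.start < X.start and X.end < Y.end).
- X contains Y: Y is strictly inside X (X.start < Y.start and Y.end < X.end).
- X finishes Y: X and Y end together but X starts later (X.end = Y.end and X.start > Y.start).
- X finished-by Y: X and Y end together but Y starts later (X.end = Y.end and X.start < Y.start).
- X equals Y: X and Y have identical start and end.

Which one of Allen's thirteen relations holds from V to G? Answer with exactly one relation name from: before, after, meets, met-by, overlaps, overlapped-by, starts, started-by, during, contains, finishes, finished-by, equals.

V = [June 5, June 14]; G = [June 27, June 28].
Compare endpoints: V.start < G.start, V.start < G.end, V.end < G.start, V.end < G.end.
That pattern is 'before'.

before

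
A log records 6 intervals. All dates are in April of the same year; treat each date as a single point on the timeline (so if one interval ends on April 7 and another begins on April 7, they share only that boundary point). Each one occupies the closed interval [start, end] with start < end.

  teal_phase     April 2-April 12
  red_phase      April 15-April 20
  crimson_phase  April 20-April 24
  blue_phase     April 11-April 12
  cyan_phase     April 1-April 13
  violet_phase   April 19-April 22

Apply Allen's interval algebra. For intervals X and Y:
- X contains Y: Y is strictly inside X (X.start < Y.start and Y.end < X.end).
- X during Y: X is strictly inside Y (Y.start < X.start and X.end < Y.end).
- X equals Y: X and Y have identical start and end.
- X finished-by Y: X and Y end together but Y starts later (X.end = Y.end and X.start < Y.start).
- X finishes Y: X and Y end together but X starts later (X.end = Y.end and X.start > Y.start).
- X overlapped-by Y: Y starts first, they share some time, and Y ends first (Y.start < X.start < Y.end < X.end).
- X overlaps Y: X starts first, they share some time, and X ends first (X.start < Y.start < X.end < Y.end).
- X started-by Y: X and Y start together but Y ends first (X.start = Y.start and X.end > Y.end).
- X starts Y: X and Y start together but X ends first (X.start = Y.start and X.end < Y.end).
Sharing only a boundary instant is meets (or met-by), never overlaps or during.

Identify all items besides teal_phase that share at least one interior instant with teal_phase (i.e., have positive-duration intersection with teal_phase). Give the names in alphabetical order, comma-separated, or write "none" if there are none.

blue_phase, cyan_phase

Target teal_phase = [April 2, April 12].
blue_phase [April 11, April 12] → finishes → yes.
crimson_phase [April 20, April 24] → after → no.
cyan_phase [April 1, April 13] → contains → yes.
red_phase [April 15, April 20] → after → no.
violet_phase [April 19, April 22] → after → no.
Result: blue_phase, cyan_phase.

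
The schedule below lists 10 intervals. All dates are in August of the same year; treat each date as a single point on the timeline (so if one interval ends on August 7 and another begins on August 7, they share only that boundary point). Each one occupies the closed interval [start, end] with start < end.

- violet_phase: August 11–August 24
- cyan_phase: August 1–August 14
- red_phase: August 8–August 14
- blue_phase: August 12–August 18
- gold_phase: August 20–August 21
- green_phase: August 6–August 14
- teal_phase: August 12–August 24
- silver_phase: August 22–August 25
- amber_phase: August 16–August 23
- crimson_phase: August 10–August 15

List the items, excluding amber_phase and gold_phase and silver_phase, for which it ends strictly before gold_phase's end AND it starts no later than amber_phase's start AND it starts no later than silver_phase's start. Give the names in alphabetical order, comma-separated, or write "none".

blue_phase, crimson_phase, cyan_phase, green_phase, red_phase

Conditions: its end is strictly before gold_phase's end (X.end < August 21) AND its start is no later than amber_phase's start (X.start <= August 16) AND its start is no later than silver_phase's start (X.start <= August 22).
blue_phase: end August 18 < August 21? ✓; start August 12 <= August 16? ✓; start August 12 <= August 22? ✓ → yes.
crimson_phase: end August 15 < August 21? ✓; start August 10 <= August 16? ✓; start August 10 <= August 22? ✓ → yes.
cyan_phase: end August 14 < August 21? ✓; start August 1 <= August 16? ✓; start August 1 <= August 22? ✓ → yes.
green_phase: end August 14 < August 21? ✓; start August 6 <= August 16? ✓; start August 6 <= August 22? ✓ → yes.
red_phase: end August 14 < August 21? ✓; start August 8 <= August 16? ✓; start August 8 <= August 22? ✓ → yes.
teal_phase: end August 24 < August 21? ✗; start August 12 <= August 16? ✓; start August 12 <= August 22? ✓ → no.
violet_phase: end August 24 < August 21? ✗; start August 11 <= August 16? ✓; start August 11 <= August 22? ✓ → no.
Result: blue_phase, crimson_phase, cyan_phase, green_phase, red_phase.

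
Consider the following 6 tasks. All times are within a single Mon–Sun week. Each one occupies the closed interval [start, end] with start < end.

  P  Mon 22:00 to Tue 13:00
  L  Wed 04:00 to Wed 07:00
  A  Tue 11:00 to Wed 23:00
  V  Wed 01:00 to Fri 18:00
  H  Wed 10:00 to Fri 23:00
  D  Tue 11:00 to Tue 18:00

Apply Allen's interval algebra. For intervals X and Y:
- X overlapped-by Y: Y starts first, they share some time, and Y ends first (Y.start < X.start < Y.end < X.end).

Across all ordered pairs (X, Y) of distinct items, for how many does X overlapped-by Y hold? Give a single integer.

Checking all 30 ordered pairs for relation 'overlapped-by'; matching pairs in alphabetical order:
(A, P): A overlapped-by P ✓
(D, P): D overlapped-by P ✓
(H, A): H overlapped-by A ✓
(H, V): H overlapped-by V ✓
(V, A): V overlapped-by A ✓
Count: 5.

5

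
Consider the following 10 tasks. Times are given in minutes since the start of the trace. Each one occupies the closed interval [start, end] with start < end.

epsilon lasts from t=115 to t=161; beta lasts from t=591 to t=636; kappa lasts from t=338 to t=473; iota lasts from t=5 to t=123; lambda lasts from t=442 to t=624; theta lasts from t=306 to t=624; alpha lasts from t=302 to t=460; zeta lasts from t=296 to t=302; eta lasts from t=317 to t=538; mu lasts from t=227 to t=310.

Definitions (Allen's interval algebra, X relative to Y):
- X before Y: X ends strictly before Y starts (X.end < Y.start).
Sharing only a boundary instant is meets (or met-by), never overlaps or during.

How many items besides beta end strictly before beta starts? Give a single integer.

7

Target beta = [t=591, t=636].
alpha [t=302, t=460] → before → counts.
epsilon [t=115, t=161] → before → counts.
eta [t=317, t=538] → before → counts.
iota [t=5, t=123] → before → counts.
kappa [t=338, t=473] → before → counts.
lambda [t=442, t=624] → overlaps → no.
mu [t=227, t=310] → before → counts.
theta [t=306, t=624] → overlaps → no.
zeta [t=296, t=302] → before → counts.
Total: 7.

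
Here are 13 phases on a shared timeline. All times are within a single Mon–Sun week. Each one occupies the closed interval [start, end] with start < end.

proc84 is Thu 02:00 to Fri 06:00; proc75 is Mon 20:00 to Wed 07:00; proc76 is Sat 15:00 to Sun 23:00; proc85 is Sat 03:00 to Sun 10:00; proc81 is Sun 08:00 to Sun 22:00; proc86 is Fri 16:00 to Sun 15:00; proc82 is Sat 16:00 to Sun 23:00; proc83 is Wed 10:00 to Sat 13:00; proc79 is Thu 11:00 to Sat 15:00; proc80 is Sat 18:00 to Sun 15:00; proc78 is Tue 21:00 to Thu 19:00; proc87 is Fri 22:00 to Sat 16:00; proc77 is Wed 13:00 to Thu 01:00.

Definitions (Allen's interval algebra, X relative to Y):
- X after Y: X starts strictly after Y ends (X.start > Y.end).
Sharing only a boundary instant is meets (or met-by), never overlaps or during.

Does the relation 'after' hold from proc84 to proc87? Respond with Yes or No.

No

proc84 = [Thu 02:00, Fri 06:00], proc87 = [Fri 22:00, Sat 16:00].
Actual relation of proc84 to proc87: before.
Asked whether 'after' holds → No.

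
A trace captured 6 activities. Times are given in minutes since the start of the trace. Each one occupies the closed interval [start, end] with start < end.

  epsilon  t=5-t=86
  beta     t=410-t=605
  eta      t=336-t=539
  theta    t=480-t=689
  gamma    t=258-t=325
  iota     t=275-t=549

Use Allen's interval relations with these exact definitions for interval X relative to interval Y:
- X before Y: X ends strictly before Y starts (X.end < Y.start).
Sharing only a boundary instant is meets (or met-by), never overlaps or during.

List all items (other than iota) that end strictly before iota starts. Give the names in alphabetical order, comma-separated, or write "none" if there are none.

Target iota = [t=275, t=549].
beta [t=410, t=605] → overlapped-by → no.
epsilon [t=5, t=86] → before → yes.
eta [t=336, t=539] → during → no.
gamma [t=258, t=325] → overlaps → no.
theta [t=480, t=689] → overlapped-by → no.
Result: epsilon.

epsilon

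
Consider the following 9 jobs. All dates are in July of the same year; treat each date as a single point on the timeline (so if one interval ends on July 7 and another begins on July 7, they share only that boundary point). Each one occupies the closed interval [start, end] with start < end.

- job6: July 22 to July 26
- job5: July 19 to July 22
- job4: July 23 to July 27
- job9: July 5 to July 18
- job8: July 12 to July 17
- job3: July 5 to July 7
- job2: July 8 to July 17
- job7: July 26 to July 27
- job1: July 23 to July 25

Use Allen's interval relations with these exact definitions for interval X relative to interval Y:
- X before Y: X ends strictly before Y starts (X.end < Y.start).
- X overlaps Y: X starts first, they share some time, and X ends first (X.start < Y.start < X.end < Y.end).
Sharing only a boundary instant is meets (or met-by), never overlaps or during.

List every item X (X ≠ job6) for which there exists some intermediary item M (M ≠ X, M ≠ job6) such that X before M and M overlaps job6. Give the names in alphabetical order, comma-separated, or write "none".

Target job6 = [July 22, July 26].
Intermediaries M with M overlaps job6: none.
Union: none.

none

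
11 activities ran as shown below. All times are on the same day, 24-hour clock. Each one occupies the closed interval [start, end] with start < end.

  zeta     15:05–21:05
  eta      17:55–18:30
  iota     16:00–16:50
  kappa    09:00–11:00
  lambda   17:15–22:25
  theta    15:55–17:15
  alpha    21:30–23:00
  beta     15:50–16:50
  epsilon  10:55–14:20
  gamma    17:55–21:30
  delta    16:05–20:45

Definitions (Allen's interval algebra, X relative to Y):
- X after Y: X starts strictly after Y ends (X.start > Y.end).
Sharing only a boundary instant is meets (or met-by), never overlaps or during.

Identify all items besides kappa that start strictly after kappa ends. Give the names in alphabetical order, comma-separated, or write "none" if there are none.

alpha, beta, delta, eta, gamma, iota, lambda, theta, zeta

Target kappa = [09:00, 11:00].
alpha [21:30, 23:00] → after → yes.
beta [15:50, 16:50] → after → yes.
delta [16:05, 20:45] → after → yes.
epsilon [10:55, 14:20] → overlapped-by → no.
eta [17:55, 18:30] → after → yes.
gamma [17:55, 21:30] → after → yes.
iota [16:00, 16:50] → after → yes.
lambda [17:15, 22:25] → after → yes.
theta [15:55, 17:15] → after → yes.
zeta [15:05, 21:05] → after → yes.
Result: alpha, beta, delta, eta, gamma, iota, lambda, theta, zeta.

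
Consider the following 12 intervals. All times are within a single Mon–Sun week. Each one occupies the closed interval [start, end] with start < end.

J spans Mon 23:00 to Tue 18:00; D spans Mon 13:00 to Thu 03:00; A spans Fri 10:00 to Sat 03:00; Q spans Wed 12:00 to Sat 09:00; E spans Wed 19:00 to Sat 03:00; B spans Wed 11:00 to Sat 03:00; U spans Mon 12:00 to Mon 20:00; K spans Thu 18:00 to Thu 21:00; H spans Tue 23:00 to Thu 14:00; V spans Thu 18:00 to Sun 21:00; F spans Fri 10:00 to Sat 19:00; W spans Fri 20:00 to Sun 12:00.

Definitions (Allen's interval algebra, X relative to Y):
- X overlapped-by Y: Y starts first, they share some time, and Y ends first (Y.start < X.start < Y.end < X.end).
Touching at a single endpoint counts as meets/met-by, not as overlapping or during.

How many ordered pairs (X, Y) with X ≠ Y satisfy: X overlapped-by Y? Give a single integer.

20

Checking all 132 ordered pairs for relation 'overlapped-by'; matching pairs in alphabetical order:
(B, D): B overlapped-by D ✓
(B, H): B overlapped-by H ✓
(D, U): D overlapped-by U ✓
(E, D): E overlapped-by D ✓
(E, H): E overlapped-by H ✓
(F, B): F overlapped-by B ✓
(F, E): F overlapped-by E ✓
(F, Q): F overlapped-by Q ✓
(H, D): H overlapped-by D ✓
(Q, B): Q overlapped-by B ✓
(Q, D): Q overlapped-by D ✓
(Q, H): Q overlapped-by H ✓
(V, B): V overlapped-by B ✓
(V, E): V overlapped-by E ✓
(V, Q): V overlapped-by Q ✓
(W, A): W overlapped-by A ✓
(W, B): W overlapped-by B ✓
(W, E): W overlapped-by E ✓
(W, F): W overlapped-by F ✓
(W, Q): W overlapped-by Q ✓
Count: 20.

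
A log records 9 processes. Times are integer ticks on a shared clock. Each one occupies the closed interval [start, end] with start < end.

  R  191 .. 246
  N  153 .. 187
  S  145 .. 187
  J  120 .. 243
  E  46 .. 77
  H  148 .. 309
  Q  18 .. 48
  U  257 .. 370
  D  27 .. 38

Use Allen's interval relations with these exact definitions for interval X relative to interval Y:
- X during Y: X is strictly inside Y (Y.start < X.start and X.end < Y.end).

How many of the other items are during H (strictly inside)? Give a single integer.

2

Target H = [148, 309].
D [27, 38] → before → no.
E [46, 77] → before → no.
J [120, 243] → overlaps → no.
N [153, 187] → during → counts.
Q [18, 48] → before → no.
R [191, 246] → during → counts.
S [145, 187] → overlaps → no.
U [257, 370] → overlapped-by → no.
Total: 2.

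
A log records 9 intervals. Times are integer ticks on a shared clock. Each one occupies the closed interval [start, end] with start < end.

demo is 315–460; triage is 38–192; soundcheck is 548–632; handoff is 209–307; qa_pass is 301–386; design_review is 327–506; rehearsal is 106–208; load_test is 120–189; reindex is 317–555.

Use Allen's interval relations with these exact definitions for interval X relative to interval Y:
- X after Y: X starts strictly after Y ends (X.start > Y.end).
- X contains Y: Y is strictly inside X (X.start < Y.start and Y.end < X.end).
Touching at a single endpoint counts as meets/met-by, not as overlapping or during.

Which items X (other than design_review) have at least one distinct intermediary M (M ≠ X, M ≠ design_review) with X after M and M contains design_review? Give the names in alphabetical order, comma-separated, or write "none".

Target design_review = [327, 506].
Intermediaries M with M contains design_review: reindex.
Via reindex — items with X after reindex: none.
Union: none.

none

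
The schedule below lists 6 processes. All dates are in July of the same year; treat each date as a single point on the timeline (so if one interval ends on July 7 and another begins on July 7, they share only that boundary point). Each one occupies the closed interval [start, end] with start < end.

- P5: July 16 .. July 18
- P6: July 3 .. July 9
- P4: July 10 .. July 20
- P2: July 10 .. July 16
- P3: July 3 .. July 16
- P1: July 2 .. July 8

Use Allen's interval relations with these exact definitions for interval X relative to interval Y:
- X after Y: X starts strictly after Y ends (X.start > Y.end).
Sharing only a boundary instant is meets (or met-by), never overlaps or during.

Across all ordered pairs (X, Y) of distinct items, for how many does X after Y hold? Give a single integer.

6

Checking all 30 ordered pairs for relation 'after'; matching pairs in alphabetical order:
(P2, P1): P2 after P1 ✓
(P2, P6): P2 after P6 ✓
(P4, P1): P4 after P1 ✓
(P4, P6): P4 after P6 ✓
(P5, P1): P5 after P1 ✓
(P5, P6): P5 after P6 ✓
Count: 6.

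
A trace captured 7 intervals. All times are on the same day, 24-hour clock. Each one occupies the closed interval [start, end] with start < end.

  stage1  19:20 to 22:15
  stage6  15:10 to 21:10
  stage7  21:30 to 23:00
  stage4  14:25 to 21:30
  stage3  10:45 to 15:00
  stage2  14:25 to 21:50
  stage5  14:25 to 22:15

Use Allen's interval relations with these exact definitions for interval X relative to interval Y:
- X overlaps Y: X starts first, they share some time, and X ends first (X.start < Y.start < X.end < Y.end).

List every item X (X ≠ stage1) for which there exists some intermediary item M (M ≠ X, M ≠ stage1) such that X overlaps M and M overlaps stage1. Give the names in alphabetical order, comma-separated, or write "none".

Target stage1 = [19:20, 22:15].
Intermediaries M with M overlaps stage1: stage2, stage4, stage6.
Via stage2 — items with X overlaps stage2: stage3.
Via stage4 — items with X overlaps stage4: stage3.
Via stage6 — items with X overlaps stage6: none.
Union: stage3.

stage3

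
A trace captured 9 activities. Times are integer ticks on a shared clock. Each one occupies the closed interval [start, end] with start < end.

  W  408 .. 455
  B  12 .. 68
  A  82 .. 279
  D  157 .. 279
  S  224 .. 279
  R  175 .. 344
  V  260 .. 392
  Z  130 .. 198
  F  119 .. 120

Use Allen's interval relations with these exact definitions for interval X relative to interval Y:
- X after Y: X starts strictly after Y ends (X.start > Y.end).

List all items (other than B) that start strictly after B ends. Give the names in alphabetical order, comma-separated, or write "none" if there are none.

A, D, F, R, S, V, W, Z

Target B = [12, 68].
A [82, 279] → after → yes.
D [157, 279] → after → yes.
F [119, 120] → after → yes.
R [175, 344] → after → yes.
S [224, 279] → after → yes.
V [260, 392] → after → yes.
W [408, 455] → after → yes.
Z [130, 198] → after → yes.
Result: A, D, F, R, S, V, W, Z.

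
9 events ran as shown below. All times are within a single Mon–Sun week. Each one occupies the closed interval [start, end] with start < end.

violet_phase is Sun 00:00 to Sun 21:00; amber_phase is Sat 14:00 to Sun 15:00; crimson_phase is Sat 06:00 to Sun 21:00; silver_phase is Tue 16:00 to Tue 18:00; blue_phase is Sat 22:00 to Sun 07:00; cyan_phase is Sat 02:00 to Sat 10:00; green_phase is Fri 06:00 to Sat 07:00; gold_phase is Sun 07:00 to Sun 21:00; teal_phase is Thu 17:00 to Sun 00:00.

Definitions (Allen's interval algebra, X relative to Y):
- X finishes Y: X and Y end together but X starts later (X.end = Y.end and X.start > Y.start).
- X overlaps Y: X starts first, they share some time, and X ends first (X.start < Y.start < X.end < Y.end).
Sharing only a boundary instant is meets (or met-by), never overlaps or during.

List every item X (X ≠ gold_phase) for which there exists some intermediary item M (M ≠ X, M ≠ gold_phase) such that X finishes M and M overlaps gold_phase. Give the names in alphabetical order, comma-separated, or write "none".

none

Target gold_phase = [Sun 07:00, Sun 21:00].
Intermediaries M with M overlaps gold_phase: amber_phase.
Via amber_phase — items with X finishes amber_phase: none.
Union: none.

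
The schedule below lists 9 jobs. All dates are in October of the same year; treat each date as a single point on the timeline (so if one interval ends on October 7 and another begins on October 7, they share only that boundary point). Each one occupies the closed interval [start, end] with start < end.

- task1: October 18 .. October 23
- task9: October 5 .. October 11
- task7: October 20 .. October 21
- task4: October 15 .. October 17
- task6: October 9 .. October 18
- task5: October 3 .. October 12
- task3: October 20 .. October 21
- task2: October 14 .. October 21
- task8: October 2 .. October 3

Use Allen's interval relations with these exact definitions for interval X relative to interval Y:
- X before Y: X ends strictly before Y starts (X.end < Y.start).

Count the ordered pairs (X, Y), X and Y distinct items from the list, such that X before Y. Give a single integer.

Checking all 72 ordered pairs for relation 'before'; matching pairs in alphabetical order:
(task4, task1): task4 before task1 ✓
(task4, task3): task4 before task3 ✓
(task4, task7): task4 before task7 ✓
(task5, task1): task5 before task1 ✓
(task5, task2): task5 before task2 ✓
(task5, task3): task5 before task3 ✓
(task5, task4): task5 before task4 ✓
(task5, task7): task5 before task7 ✓
(task6, task3): task6 before task3 ✓
(task6, task7): task6 before task7 ✓
(task8, task1): task8 before task1 ✓
(task8, task2): task8 before task2 ✓
(task8, task3): task8 before task3 ✓
(task8, task4): task8 before task4 ✓
(task8, task6): task8 before task6 ✓
(task8, task7): task8 before task7 ✓
(task8, task9): task8 before task9 ✓
(task9, task1): task9 before task1 ✓
(task9, task2): task9 before task2 ✓
(task9, task3): task9 before task3 ✓
(task9, task4): task9 before task4 ✓
(task9, task7): task9 before task7 ✓
Count: 22.

22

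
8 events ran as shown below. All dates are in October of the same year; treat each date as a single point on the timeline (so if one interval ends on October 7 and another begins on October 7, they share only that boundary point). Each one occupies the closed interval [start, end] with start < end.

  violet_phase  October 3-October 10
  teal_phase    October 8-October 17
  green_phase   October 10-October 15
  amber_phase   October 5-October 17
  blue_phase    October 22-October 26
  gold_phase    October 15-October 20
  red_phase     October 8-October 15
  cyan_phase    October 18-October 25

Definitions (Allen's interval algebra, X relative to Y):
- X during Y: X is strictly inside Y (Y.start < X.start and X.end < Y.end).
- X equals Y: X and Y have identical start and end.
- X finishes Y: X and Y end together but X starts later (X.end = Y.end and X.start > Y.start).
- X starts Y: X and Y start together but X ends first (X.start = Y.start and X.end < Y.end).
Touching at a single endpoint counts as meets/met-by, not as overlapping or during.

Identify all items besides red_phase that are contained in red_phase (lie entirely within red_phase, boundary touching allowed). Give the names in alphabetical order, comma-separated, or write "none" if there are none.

green_phase

Target red_phase = [October 8, October 15].
amber_phase [October 5, October 17] → contains → no.
blue_phase [October 22, October 26] → after → no.
cyan_phase [October 18, October 25] → after → no.
gold_phase [October 15, October 20] → met-by → no.
green_phase [October 10, October 15] → finishes → yes.
teal_phase [October 8, October 17] → started-by → no.
violet_phase [October 3, October 10] → overlaps → no.
Result: green_phase.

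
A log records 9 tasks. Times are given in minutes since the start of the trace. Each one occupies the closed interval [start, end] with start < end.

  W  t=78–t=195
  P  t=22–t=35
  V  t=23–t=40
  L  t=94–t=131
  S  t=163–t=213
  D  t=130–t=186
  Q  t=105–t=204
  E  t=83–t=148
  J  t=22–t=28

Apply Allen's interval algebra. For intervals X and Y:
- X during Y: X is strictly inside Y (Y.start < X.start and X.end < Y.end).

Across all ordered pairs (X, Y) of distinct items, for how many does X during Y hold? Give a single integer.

5

Checking all 72 ordered pairs for relation 'during'; matching pairs in alphabetical order:
(D, Q): D during Q ✓
(D, W): D during W ✓
(E, W): E during W ✓
(L, E): L during E ✓
(L, W): L during W ✓
Count: 5.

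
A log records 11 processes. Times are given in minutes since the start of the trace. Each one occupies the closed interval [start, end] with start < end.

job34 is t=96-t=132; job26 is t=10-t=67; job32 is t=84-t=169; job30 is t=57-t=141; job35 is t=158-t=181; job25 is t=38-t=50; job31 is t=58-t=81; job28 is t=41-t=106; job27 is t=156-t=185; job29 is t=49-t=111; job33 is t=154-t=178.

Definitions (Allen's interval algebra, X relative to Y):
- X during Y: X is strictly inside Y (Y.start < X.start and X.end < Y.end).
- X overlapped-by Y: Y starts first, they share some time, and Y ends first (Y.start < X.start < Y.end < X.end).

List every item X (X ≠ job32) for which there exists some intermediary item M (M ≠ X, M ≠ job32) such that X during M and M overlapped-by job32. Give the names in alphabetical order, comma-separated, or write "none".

job35

Target job32 = [t=84, t=169].
Intermediaries M with M overlapped-by job32: job27, job33, job35.
Via job27 — items with X during job27: job35.
Via job33 — items with X during job33: none.
Via job35 — items with X during job35: none.
Union: job35.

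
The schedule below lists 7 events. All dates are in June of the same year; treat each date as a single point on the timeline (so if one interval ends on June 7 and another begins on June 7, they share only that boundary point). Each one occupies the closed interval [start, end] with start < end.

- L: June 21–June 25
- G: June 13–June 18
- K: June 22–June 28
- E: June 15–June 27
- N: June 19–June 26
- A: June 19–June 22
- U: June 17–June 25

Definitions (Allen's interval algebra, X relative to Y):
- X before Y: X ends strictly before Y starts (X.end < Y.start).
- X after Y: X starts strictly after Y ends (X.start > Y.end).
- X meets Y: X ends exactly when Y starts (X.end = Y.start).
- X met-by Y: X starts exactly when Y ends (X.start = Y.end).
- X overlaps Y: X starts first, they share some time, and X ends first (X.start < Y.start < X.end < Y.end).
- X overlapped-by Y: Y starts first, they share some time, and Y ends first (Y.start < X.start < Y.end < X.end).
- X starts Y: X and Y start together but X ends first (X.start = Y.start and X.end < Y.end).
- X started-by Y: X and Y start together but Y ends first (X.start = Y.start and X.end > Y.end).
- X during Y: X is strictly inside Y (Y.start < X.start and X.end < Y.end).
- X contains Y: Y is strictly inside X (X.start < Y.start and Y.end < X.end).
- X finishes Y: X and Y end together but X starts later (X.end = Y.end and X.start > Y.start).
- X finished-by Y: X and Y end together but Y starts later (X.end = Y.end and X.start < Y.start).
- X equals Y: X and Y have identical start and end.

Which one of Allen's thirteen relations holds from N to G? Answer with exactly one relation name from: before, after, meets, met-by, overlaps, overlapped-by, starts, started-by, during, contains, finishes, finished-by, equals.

N = [June 19, June 26]; G = [June 13, June 18].
Compare endpoints: N.start > G.start, N.start > G.end, N.end > G.start, N.end > G.end.
That pattern is 'after'.

after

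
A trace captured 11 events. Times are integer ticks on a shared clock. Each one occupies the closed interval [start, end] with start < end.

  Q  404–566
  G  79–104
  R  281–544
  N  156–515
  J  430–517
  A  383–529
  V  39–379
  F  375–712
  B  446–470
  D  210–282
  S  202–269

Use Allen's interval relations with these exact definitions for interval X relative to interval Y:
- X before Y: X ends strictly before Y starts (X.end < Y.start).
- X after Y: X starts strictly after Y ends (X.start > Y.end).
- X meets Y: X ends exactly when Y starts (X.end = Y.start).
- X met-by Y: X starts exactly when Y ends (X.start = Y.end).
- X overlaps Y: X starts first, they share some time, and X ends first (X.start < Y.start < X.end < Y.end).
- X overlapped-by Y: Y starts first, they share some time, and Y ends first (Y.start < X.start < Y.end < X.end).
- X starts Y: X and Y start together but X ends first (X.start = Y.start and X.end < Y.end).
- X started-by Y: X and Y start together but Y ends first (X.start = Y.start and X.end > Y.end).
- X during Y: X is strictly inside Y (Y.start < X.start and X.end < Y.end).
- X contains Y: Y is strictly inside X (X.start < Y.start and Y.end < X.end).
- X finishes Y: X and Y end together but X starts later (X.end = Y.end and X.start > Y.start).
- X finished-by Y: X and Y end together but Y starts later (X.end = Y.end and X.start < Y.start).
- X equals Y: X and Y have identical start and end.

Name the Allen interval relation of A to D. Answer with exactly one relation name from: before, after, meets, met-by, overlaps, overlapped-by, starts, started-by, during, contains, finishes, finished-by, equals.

A = [383, 529]; D = [210, 282].
Compare endpoints: A.start > D.start, A.start > D.end, A.end > D.start, A.end > D.end.
That pattern is 'after'.

after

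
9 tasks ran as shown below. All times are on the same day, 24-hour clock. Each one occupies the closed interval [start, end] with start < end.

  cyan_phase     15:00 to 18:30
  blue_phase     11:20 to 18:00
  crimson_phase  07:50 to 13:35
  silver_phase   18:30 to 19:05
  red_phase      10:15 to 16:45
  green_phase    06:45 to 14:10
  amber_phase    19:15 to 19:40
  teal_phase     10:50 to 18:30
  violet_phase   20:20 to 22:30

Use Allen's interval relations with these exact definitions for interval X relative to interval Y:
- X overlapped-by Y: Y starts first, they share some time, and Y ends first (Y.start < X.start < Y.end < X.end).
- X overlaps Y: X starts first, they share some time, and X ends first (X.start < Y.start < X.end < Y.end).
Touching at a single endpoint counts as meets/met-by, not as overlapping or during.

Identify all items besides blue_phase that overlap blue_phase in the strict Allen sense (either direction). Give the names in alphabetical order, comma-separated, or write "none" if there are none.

crimson_phase, cyan_phase, green_phase, red_phase

Target blue_phase = [11:20, 18:00].
amber_phase [19:15, 19:40] → after → no.
crimson_phase [07:50, 13:35] → overlaps → yes.
cyan_phase [15:00, 18:30] → overlapped-by → yes.
green_phase [06:45, 14:10] → overlaps → yes.
red_phase [10:15, 16:45] → overlaps → yes.
silver_phase [18:30, 19:05] → after → no.
teal_phase [10:50, 18:30] → contains → no.
violet_phase [20:20, 22:30] → after → no.
Result: crimson_phase, cyan_phase, green_phase, red_phase.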